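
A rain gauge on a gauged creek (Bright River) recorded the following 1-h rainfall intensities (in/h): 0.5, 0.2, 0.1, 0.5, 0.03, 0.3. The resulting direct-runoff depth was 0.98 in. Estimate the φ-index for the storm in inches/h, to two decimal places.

φ ≈ 0.13 in/h

Only the 4 blocks with intensity above φ contribute runoff: 0.5, 0.2, 0.5, 0.3 in/h.
Σ(I−φ)·Δt = d  ⇒  (0.5+0.2+0.5+0.3 − 4φ)·1 = 0.98
φ = (1.500 − 0.98/1) / 4 = 0.13 in/h.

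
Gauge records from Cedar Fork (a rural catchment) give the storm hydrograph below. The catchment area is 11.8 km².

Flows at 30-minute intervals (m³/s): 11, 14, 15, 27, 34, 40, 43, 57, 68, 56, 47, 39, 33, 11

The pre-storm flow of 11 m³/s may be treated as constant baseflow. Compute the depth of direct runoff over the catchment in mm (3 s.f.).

Direct runoff: 0.0, 3.0, 4.0, 16.0, 23.0, 29.0, 32.0, 46.0, 57.0, 45.0, 36.0, 28.0, 22.0, 0.0 m³/s; ΣQ_DR = 341.0 m³/s.
V = ΣQ_DR · Δt = 341.0 × 1800 s = 6.138 × 10^5 m³.
Over A = 11.8 km², depth = V / A = 52.0 mm.

d ≈ 52.0 mm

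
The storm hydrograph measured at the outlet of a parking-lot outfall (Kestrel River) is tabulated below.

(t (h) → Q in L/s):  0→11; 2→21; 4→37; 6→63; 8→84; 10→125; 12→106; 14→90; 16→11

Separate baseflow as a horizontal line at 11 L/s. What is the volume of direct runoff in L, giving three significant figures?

V ≈ 3.23 × 10^6 L

Direct-runoff ordinates (Q − Q_b): 0.0, 10.0, 26.0, 52.0, 73.0, 114.0, 95.0, 79.0, 0.0 L/s.
ΣQ_DR = 449.0 L/s.
With Δt = 2 h = 7200 s, V = ΣQ_DR · Δt = 449.0 × 7200 = 3.23 × 10^6 L.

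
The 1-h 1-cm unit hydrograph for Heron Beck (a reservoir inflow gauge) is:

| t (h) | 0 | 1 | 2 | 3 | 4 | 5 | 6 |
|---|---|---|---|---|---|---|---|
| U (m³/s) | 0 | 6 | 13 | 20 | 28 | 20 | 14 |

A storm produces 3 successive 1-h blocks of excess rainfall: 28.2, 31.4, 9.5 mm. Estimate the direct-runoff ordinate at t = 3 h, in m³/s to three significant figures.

By discrete convolution, Q_j = Σ (P_i / 10 mm) · U_{j−i}.
At t = 3 h (j=3): Q = (28.2/10)·20 + (31.4/10)·13 + (9.5/10)·6 = 103 m³/s.

Q ≈ 103 m³/s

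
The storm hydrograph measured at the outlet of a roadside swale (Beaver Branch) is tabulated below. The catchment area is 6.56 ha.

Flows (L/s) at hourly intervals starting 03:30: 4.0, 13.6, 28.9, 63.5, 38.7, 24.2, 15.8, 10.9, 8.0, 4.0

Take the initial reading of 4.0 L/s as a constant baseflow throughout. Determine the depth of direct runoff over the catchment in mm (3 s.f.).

d ≈ 9.42 mm

Direct runoff: 0.0, 9.6, 24.9, 59.5, 34.7, 20.2, 11.8, 6.9, 4.0, 0.0 L/s; ΣQ_DR = 171.6 L/s.
V = ΣQ_DR · Δt = 171.6 × 3600 s = 6.178 × 10^5 L.
Over A = 6.56 ha, depth = V / A = 9.42 mm.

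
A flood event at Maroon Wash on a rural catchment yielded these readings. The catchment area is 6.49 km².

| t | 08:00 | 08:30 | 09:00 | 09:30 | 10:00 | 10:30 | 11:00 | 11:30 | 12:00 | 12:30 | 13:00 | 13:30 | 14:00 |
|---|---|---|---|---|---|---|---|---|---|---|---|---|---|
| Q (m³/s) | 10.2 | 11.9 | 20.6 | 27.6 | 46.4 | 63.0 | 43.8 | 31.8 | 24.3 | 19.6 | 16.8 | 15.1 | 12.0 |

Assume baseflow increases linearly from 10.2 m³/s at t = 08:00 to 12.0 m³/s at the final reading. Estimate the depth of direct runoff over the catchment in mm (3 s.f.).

d ≈ 55.1 mm

Direct runoff: 0.00, 1.55, 10.10, 16.95, 35.60, 52.05, 32.70, 20.55, 12.90, 8.05, 5.10, 3.25, 0.00 m³/s; ΣQ_DR = 198.8 m³/s.
V = ΣQ_DR · Δt = 198.8 × 1800 s = 3.578 × 10^5 m³.
Over A = 6.49 km², depth = V / A = 55.1 mm.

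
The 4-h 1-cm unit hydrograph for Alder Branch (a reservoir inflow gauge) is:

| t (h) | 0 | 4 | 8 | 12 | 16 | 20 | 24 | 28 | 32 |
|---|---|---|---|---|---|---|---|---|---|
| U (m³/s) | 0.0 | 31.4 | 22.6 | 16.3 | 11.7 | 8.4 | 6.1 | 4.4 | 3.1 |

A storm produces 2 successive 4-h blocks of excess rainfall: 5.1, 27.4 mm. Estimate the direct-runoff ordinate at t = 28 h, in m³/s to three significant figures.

By discrete convolution, Q_j = Σ (P_i / 10 mm) · U_{j−i}.
At t = 28 h (j=7): Q = (5.1/10)·4.4 + (27.4/10)·6.1 = 19.0 m³/s.

Q ≈ 19.0 m³/s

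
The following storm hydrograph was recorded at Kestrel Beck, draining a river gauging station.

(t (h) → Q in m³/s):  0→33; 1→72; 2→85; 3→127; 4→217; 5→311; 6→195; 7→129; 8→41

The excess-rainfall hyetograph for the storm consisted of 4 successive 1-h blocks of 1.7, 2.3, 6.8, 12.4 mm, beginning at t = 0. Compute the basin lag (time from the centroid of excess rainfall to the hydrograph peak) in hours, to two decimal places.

t_L ≈ 2.21 h

Centroid of excess rainfall: t_c = Σ P_i·t̄_i / ΣP_i = 2.7888 h (block centres at 0.5, 1.5, 2.5, 3.5 h).
Hydrograph peak occurs at t = 5 h, so basin lag t_L = 5 − 2.7888 = 2.21 h.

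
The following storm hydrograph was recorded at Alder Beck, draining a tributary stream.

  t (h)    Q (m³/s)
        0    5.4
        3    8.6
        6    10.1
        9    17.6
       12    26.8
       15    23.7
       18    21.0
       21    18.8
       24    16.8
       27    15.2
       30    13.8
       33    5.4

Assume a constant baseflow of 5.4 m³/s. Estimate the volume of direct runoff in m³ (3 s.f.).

V ≈ 1.28 × 10^6 m³

Direct-runoff ordinates (Q − Q_b): 0.0, 3.2, 4.7, 12.2, 21.4, 18.3, 15.6, 13.4, 11.4, 9.8, 8.4, 0.0 m³/s.
ΣQ_DR = 118.4 m³/s.
With Δt = 3 h = 10800 s, V = ΣQ_DR · Δt = 118.4 × 10800 = 1.28 × 10^6 m³.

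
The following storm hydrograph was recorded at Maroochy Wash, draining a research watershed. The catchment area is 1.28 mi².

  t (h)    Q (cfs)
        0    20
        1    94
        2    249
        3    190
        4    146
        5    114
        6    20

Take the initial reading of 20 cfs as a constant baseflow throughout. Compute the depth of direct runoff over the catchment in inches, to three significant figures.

Direct runoff: 0.0, 74.0, 229.0, 170.0, 126.0, 94.0, 0.0 cfs; ΣQ_DR = 693.0 cfs.
V = ΣQ_DR · Δt = 693.0 × 3600 s = 2.495 × 10^6 ft³.
Over A = 1.28 mi², depth = V / A = 0.839 in.

d ≈ 0.839 in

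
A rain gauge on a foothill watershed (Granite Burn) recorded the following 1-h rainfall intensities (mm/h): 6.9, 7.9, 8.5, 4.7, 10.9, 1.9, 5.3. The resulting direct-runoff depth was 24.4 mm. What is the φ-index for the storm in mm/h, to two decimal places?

Only the 6 blocks with intensity above φ contribute runoff: 6.9, 7.9, 8.5, 4.7, 10.9, 5.3 mm/h.
Σ(I−φ)·Δt = d  ⇒  (6.9+7.9+8.5+4.7+10.9+5.3 − 6φ)·1 = 24.4
φ = (44.20 − 24.4/1) / 6 = 3.30 mm/h.

φ ≈ 3.30 mm/h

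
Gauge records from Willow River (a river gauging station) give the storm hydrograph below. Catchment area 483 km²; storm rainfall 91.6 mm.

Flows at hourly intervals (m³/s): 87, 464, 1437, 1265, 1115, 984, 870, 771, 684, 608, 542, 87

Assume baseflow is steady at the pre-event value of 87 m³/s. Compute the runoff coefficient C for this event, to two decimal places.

ΣQ_DR = 7870 m³/s; V = ΣQ_DR·Δt = 2.833 × 10^7 m³.
Runoff depth d = V / A = 58.66 mm.
C = d / P = 58.66 / 91.6 = 0.64.

C ≈ 0.64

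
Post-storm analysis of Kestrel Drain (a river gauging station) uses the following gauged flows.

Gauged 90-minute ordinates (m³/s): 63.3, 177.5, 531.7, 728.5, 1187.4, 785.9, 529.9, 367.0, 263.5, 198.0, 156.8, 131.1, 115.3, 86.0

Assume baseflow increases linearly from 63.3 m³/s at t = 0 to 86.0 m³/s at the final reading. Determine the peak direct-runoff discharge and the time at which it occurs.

Q_p = 1117.12 m³/s at t = 6 h

Subtracting baseflow gives direct-runoff ordinates: 0.00, 112.45, 464.91, 659.96, 1117.12, 713.87, 456.12, 291.48, 186.23, 118.98, 76.04, 48.59, 31.05, 0.00 m³/s.
The maximum is 1117.12 m³/s, occurring at the reading for t = 6 h.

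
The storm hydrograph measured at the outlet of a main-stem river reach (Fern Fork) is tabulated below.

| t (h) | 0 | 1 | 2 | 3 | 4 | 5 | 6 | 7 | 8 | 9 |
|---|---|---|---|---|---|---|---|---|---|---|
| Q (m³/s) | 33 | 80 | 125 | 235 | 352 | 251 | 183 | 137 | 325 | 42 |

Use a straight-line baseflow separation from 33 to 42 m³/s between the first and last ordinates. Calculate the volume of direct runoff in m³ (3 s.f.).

V ≈ 5.00 × 10^6 m³

Direct-runoff ordinates (Q − Q_b): 0.00, 46.00, 90.00, 199.00, 315.00, 213.00, 144.00, 97.00, 284.00, 0.00 m³/s.
ΣQ_DR = 1388 m³/s.
With Δt = 1 h = 3600 s, V = ΣQ_DR · Δt = 1388 × 3600 = 5.00 × 10^6 m³.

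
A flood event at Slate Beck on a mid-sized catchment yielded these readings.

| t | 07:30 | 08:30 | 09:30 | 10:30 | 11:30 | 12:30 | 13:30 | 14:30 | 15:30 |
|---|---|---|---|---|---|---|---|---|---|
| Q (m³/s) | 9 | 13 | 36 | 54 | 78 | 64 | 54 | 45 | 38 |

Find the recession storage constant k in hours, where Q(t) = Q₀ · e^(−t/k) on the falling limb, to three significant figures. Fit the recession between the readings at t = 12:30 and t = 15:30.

k ≈ 5.75 h

On the falling limb, Q drops from 64 to 38 m³/s between t = 12:30 and t = 15:30 (Δt = 3 h).
k = −Δt / ln(Q₂/Q₁) = −3 / ln(38/64) = 5.75 h.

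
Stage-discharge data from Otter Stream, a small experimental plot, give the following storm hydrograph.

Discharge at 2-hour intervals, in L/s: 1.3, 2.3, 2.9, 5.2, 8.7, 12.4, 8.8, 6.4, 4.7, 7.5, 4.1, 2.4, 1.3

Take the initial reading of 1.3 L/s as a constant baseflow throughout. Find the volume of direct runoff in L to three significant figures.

Direct-runoff ordinates (Q − Q_b): 0.0, 1.0, 1.6, 3.9, 7.4, 11.1, 7.5, 5.1, 3.4, 6.2, 2.8, 1.1, 0.0 L/s.
ΣQ_DR = 51.10 L/s.
With Δt = 2 h = 7200 s, V = ΣQ_DR · Δt = 51.10 × 7200 = 3.68 × 10^5 L.

V ≈ 3.68 × 10^5 L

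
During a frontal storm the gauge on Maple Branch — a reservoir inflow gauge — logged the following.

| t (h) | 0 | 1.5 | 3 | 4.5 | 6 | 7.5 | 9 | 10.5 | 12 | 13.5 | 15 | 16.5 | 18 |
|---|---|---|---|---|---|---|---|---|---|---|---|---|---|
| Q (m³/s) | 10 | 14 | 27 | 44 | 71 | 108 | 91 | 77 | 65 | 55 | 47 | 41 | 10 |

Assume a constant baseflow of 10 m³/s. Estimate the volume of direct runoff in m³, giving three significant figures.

Direct-runoff ordinates (Q − Q_b): 0.0, 4.0, 17.0, 34.0, 61.0, 98.0, 81.0, 67.0, 55.0, 45.0, 37.0, 31.0, 0.0 m³/s.
ΣQ_DR = 530.0 m³/s.
With Δt = 1.5 h = 5400 s, V = ΣQ_DR · Δt = 530.0 × 5400 = 2.86 × 10^6 m³.

V ≈ 2.86 × 10^6 m³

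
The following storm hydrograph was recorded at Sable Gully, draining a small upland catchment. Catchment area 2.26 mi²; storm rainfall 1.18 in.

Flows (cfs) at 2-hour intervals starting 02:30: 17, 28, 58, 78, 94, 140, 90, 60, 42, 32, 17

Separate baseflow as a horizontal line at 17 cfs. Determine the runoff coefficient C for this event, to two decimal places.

C ≈ 0.55

ΣQ_DR = 469.0 cfs; V = ΣQ_DR·Δt = 3.377 × 10^6 ft³.
Runoff depth d = V / A = 0.6431 in.
C = d / P = 0.6431 / 1.18 = 0.55.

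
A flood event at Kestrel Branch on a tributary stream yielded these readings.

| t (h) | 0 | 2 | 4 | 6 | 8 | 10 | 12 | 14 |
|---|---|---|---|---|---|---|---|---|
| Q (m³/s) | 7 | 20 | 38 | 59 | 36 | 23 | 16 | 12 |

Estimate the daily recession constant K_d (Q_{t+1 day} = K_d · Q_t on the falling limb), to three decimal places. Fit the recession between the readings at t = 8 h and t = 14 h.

K_d ≈ 0.012

Between t = 8 h and t = 14 h the flow falls from 36 to 12 m³/s over 3×2 h = 6 h.
Per-interval ratio K = (12/36)^(1/3) = 0.6934; K_d = K^(24/2) = 0.012.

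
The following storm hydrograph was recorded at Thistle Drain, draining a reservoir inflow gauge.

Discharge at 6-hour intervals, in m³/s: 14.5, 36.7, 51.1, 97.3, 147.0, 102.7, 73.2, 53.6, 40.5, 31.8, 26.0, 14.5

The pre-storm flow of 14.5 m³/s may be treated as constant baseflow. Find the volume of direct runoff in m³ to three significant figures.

Direct-runoff ordinates (Q − Q_b): 0.0, 22.2, 36.6, 82.8, 132.5, 88.2, 58.7, 39.1, 26.0, 17.3, 11.5, 0.0 m³/s.
ΣQ_DR = 514.9 m³/s.
With Δt = 6 h = 21600 s, V = ΣQ_DR · Δt = 514.9 × 21600 = 1.11 × 10^7 m³.

V ≈ 1.11 × 10^7 m³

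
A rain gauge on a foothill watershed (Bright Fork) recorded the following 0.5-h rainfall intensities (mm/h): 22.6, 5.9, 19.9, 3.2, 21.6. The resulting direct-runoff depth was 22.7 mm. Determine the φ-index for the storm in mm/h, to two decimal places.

Only the 3 blocks with intensity above φ contribute runoff: 22.6, 19.9, 21.6 mm/h.
Σ(I−φ)·Δt = d  ⇒  (22.6+19.9+21.6 − 3φ)·0.5 = 22.7
φ = (64.10 − 22.7/0.5) / 3 = 6.23 mm/h.

φ ≈ 6.23 mm/h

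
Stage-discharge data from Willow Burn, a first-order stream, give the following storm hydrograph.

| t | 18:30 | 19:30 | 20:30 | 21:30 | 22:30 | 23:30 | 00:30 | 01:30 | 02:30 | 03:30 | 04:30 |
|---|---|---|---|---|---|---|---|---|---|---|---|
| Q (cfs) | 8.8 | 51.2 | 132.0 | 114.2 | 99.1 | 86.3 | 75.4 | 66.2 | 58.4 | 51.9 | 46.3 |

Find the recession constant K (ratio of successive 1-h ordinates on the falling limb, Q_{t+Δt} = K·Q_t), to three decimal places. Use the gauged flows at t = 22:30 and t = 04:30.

K ≈ 0.881

Using the recession-limb readings at t = 22:30 and t = 04:30: Q falls from 99.1 to 46.3 cfs over 6 intervals.
K = (Q₂/Q₁)^(1/6) = (46.3/99.1)^(1/6) = 0.881.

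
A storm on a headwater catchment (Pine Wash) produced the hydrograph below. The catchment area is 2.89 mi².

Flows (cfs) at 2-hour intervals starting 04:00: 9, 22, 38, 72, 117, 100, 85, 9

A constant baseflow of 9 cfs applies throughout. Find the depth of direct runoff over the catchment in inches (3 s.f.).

Direct runoff: 0.0, 13.0, 29.0, 63.0, 108.0, 91.0, 76.0, 0.0 cfs; ΣQ_DR = 380.0 cfs.
V = ΣQ_DR · Δt = 380.0 × 7200 s = 2.736 × 10^6 ft³.
Over A = 2.89 mi², depth = V / A = 0.408 in.

d ≈ 0.408 in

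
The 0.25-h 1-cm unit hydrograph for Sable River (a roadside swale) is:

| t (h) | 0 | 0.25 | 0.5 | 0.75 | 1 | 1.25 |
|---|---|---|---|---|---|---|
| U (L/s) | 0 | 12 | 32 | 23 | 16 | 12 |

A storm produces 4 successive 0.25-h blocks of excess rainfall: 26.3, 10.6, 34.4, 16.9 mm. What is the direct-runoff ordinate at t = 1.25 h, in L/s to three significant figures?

Q ≈ 182 L/s

By discrete convolution, Q_j = Σ (P_i / 10 mm) · U_{j−i}.
At t = 1.25 h (j=5): Q = (26.3/10)·12 + (10.6/10)·16 + (34.4/10)·23 + (16.9/10)·32 = 182 L/s.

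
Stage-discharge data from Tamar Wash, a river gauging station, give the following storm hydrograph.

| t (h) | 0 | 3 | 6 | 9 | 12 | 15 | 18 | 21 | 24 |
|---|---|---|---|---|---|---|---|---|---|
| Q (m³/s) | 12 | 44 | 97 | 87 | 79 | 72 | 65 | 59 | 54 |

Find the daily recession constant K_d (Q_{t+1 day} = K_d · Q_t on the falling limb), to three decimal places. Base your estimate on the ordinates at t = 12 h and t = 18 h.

K_d ≈ 0.458

Between t = 12 h and t = 18 h the flow falls from 79 to 65 m³/s over 2×3 h = 6 h.
Per-interval ratio K = (65/79)^(1/2) = 0.9071; K_d = K^(24/3) = 0.458.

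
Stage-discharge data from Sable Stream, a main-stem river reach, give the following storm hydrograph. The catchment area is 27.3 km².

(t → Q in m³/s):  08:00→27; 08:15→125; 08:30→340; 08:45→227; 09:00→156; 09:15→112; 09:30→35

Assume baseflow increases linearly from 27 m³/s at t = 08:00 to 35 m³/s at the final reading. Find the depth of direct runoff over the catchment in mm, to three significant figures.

d ≈ 26.5 mm

Direct runoff: 0.00, 96.67, 310.33, 196.00, 123.67, 78.33, 0.00 m³/s; ΣQ_DR = 805.0 m³/s.
V = ΣQ_DR · Δt = 805.0 × 900 s = 7.245 × 10^5 m³.
Over A = 27.3 km², depth = V / A = 26.5 mm.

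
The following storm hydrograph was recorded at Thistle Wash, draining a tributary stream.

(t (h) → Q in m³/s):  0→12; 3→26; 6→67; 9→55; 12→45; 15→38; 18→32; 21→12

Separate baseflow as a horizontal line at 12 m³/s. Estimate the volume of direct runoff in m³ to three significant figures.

Direct-runoff ordinates (Q − Q_b): 0.0, 14.0, 55.0, 43.0, 33.0, 26.0, 20.0, 0.0 m³/s.
ΣQ_DR = 191.0 m³/s.
With Δt = 3 h = 10800 s, V = ΣQ_DR · Δt = 191.0 × 10800 = 2.06 × 10^6 m³.

V ≈ 2.06 × 10^6 m³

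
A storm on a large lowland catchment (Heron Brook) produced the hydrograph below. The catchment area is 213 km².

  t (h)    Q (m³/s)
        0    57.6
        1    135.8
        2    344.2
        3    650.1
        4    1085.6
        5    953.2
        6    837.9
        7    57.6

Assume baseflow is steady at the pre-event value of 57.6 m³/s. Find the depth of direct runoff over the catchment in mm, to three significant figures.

d ≈ 61.9 mm

Direct runoff: 0.0, 78.2, 286.6, 592.5, 1028.0, 895.6, 780.3, 0.0 m³/s; ΣQ_DR = 3661 m³/s.
V = ΣQ_DR · Δt = 3661 × 3600 s = 1.318 × 10^7 m³.
Over A = 213 km², depth = V / A = 61.9 mm.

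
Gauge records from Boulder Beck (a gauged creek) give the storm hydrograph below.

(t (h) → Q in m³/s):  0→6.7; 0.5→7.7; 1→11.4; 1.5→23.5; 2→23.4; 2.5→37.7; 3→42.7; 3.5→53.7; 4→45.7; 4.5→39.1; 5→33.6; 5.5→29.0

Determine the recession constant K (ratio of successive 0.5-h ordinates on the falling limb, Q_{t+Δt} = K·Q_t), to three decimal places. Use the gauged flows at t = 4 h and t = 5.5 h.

Using the recession-limb readings at t = 4 h and t = 5.5 h: Q falls from 45.7 to 29.0 m³/s over 3 intervals.
K = (Q₂/Q₁)^(1/3) = (29.0/45.7)^(1/3) = 0.859.

K ≈ 0.859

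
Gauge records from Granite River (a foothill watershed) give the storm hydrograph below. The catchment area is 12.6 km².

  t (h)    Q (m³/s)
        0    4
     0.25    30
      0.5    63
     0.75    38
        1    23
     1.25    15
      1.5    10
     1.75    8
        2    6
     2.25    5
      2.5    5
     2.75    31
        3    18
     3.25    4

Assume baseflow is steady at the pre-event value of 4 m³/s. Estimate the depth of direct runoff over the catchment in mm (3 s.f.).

Direct runoff: 0.0, 26.0, 59.0, 34.0, 19.0, 11.0, 6.0, 4.0, 2.0, 1.0, 1.0, 27.0, 14.0, 0.0 m³/s; ΣQ_DR = 204.0 m³/s.
V = ΣQ_DR · Δt = 204.0 × 900 s = 1.836 × 10^5 m³.
Over A = 12.6 km², depth = V / A = 14.6 mm.

d ≈ 14.6 mm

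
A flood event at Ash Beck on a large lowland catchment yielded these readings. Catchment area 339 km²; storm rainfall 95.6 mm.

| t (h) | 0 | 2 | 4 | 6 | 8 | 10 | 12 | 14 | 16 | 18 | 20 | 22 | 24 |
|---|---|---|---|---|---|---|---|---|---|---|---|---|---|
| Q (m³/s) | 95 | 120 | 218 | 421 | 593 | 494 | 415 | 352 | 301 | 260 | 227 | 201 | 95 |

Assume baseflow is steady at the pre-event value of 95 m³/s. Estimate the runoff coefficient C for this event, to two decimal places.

C ≈ 0.57

ΣQ_DR = 2557 m³/s; V = ΣQ_DR·Δt = 1.841 × 10^7 m³.
Runoff depth d = V / A = 54.31 mm.
C = d / P = 54.31 / 95.6 = 0.57.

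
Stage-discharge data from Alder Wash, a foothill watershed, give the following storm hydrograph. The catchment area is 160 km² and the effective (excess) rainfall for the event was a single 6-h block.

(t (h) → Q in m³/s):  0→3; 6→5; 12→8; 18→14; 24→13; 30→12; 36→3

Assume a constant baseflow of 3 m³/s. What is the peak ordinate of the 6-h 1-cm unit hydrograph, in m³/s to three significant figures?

Direct runoff: 0.0, 2.0, 5.0, 11.0, 10.0, 9.0, 0.0 m³/s; ΣQ_DR = 37.00 m³/s, peak = 11.0 m³/s.
Runoff depth d = ΣQ_DR·Δt / A = 37.00 × 21600 / (160 km²) = 4.995 mm.
The 1-cm UH is the DRH scaled by (10 mm)/d, so U_p = 11.0 × 10/4.995 = 22.0 m³/s.

U_p ≈ 22.0 m³/s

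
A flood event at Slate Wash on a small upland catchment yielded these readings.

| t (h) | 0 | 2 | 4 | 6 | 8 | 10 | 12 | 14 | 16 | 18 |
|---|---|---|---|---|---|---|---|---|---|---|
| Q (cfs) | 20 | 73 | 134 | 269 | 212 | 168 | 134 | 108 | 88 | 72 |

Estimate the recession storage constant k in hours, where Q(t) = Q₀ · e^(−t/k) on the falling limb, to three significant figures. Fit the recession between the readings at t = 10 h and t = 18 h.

On the falling limb, Q drops from 168 to 72 cfs between t = 10 h and t = 18 h (Δt = 8 h).
k = −Δt / ln(Q₂/Q₁) = −8 / ln(72/168) = 9.44 h.

k ≈ 9.44 h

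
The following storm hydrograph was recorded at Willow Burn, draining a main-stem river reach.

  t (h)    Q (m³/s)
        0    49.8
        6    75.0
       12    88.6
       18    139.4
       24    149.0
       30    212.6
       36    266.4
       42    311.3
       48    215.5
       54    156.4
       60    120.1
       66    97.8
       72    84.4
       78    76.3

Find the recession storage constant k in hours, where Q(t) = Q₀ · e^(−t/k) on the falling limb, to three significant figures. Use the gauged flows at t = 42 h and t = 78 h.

k ≈ 25.6 h

On the falling limb, Q drops from 311.3 to 76.3 m³/s between t = 42 h and t = 78 h (Δt = 36 h).
k = −Δt / ln(Q₂/Q₁) = −36 / ln(76.3/311.3) = 25.6 h.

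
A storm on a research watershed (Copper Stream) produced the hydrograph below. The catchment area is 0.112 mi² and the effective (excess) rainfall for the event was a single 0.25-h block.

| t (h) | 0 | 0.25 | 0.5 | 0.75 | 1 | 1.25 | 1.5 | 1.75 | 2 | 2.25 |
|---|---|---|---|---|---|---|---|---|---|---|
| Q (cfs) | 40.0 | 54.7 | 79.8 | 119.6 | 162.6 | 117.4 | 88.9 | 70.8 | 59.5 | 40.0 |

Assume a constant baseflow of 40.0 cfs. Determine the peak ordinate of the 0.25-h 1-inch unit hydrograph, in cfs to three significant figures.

Direct runoff: 0.0, 14.7, 39.8, 79.6, 122.6, 77.4, 48.9, 30.8, 19.5, 0.0 cfs; ΣQ_DR = 433.3 cfs, peak = 122.6 cfs.
Runoff depth d = ΣQ_DR·Δt / A = 433.3 × 900 / (0.112 mi²) = 1.499 in.
The 1-inch UH is the DRH scaled by (1 in)/d, so U_p = 122.6 × 1/1.499 = 81.8 cfs.

U_p ≈ 81.8 cfs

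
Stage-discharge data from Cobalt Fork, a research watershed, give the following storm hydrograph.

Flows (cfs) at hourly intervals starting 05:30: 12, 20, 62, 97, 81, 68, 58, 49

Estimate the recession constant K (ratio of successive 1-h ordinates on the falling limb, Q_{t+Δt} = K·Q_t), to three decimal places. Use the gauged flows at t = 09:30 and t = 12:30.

Using the recession-limb readings at t = 09:30 and t = 12:30: Q falls from 81 to 49 cfs over 3 intervals.
K = (Q₂/Q₁)^(1/3) = (49/81)^(1/3) = 0.846.

K ≈ 0.846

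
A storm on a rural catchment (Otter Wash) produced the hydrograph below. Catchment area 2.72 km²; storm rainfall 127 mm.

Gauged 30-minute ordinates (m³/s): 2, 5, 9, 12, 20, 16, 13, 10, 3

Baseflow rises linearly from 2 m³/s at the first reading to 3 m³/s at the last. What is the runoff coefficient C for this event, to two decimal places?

C ≈ 0.35

ΣQ_DR = 67.50 m³/s; V = ΣQ_DR·Δt = 1.215 × 10^5 m³.
Runoff depth d = V / A = 44.67 mm.
C = d / P = 44.67 / 127 = 0.35.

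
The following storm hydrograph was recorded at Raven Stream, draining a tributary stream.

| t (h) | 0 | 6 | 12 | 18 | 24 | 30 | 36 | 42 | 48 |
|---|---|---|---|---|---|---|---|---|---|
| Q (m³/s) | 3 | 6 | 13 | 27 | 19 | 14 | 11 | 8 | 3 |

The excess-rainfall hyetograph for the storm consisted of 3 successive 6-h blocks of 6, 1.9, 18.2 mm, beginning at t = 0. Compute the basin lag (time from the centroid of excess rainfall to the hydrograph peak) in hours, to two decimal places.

Centroid of excess rainfall: t_c = Σ P_i·t̄_i / ΣP_i = 11.8046 h (block centres at 3, 9, 15 h).
Hydrograph peak occurs at t = 18 h, so basin lag t_L = 18 − 11.8046 = 6.20 h.

t_L ≈ 6.20 h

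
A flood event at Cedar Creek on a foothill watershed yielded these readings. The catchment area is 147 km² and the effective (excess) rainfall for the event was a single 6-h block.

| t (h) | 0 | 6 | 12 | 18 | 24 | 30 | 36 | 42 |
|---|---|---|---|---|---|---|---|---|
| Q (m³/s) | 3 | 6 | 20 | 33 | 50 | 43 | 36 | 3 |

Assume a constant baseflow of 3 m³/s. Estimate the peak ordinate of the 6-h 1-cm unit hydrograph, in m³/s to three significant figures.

Direct runoff: 0.0, 3.0, 17.0, 30.0, 47.0, 40.0, 33.0, 0.0 m³/s; ΣQ_DR = 170.0 m³/s, peak = 47.0 m³/s.
Runoff depth d = ΣQ_DR·Δt / A = 170.0 × 21600 / (147 km²) = 24.98 mm.
The 1-cm UH is the DRH scaled by (10 mm)/d, so U_p = 47.0 × 10/24.98 = 18.8 m³/s.

U_p ≈ 18.8 m³/s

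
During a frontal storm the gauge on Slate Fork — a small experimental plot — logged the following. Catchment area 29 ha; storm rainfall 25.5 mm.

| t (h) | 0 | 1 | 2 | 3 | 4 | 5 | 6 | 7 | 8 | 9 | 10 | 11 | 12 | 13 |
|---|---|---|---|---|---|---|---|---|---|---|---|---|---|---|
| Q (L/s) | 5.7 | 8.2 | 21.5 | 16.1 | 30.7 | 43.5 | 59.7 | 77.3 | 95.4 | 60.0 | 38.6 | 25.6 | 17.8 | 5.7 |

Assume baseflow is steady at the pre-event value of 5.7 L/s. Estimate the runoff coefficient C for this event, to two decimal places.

ΣQ_DR = 426.0 L/s; V = ΣQ_DR·Δt = 1.534 × 10^6 L.
Runoff depth d = V / A = 5.288 mm.
C = d / P = 5.288 / 25.5 = 0.21.

C ≈ 0.21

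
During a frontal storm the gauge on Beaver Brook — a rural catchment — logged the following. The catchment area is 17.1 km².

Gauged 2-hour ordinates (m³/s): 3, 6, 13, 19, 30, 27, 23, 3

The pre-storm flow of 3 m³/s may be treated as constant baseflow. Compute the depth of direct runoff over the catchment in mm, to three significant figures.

d ≈ 42.1 mm

Direct runoff: 0.0, 3.0, 10.0, 16.0, 27.0, 24.0, 20.0, 0.0 m³/s; ΣQ_DR = 100.0 m³/s.
V = ΣQ_DR · Δt = 100.0 × 7200 s = 7.200 × 10^5 m³.
Over A = 17.1 km², depth = V / A = 42.1 mm.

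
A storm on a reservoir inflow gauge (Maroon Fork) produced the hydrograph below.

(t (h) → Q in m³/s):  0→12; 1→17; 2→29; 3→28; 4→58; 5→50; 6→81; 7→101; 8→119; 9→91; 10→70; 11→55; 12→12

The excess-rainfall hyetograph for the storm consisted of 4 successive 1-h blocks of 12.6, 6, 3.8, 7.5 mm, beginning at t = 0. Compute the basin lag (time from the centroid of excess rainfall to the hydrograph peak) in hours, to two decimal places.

t_L ≈ 6.29 h

Centroid of excess rainfall: t_c = Σ P_i·t̄_i / ΣP_i = 1.7074 h (block centres at 0.5, 1.5, 2.5, 3.5 h).
Hydrograph peak occurs at t = 8 h, so basin lag t_L = 8 − 1.7074 = 6.29 h.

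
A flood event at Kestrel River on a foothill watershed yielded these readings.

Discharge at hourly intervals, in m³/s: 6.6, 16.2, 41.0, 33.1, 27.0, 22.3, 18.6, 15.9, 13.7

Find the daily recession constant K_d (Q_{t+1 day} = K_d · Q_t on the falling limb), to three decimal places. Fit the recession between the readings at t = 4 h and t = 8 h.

Between t = 4 h and t = 8 h the flow falls from 27.0 to 13.7 m³/s over 4×1 h = 4 h.
Per-interval ratio K = (13.7/27.0)^(1/4) = 0.8440; K_d = K^(24/1) = 0.017.

K_d ≈ 0.017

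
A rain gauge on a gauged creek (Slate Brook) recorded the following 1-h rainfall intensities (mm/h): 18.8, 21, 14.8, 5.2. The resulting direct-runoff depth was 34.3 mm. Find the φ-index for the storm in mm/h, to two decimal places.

Only the 3 blocks with intensity above φ contribute runoff: 18.8, 21, 14.8 mm/h.
Σ(I−φ)·Δt = d  ⇒  (18.8+21+14.8 − 3φ)·1 = 34.3
φ = (54.60 − 34.3/1) / 3 = 6.77 mm/h.

φ ≈ 6.77 mm/h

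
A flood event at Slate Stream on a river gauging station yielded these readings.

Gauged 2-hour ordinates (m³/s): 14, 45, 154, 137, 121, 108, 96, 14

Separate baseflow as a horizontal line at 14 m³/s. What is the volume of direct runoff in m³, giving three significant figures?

Direct-runoff ordinates (Q − Q_b): 0.0, 31.0, 140.0, 123.0, 107.0, 94.0, 82.0, 0.0 m³/s.
ΣQ_DR = 577.0 m³/s.
With Δt = 2 h = 7200 s, V = ΣQ_DR · Δt = 577.0 × 7200 = 4.15 × 10^6 m³.

V ≈ 4.15 × 10^6 m³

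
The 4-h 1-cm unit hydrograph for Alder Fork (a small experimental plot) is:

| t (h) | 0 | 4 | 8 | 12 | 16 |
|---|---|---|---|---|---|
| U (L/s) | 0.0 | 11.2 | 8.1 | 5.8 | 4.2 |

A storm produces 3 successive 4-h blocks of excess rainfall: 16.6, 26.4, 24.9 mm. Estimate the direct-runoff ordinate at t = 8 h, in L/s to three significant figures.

Q ≈ 43.0 L/s

By discrete convolution, Q_j = Σ (P_i / 10 mm) · U_{j−i}.
At t = 8 h (j=2): Q = (16.6/10)·8.1 + (26.4/10)·11.2 + (24.9/10)·0.0 = 43.0 L/s.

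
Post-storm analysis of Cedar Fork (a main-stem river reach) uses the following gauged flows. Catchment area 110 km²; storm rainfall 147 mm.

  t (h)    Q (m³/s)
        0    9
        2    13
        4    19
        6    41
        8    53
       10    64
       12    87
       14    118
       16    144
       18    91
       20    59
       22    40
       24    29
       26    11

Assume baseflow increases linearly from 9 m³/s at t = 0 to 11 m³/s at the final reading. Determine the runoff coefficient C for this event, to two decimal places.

C ≈ 0.28

ΣQ_DR = 638.0 m³/s; V = ΣQ_DR·Δt = 4.594 × 10^6 m³.
Runoff depth d = V / A = 41.76 mm.
C = d / P = 41.76 / 147 = 0.28.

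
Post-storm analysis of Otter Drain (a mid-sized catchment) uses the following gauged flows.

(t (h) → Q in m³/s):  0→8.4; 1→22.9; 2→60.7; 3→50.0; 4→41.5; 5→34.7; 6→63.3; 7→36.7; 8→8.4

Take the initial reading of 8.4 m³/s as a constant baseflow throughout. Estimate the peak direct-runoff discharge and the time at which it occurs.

Q_p = 54.9 m³/s at t = 6 h

Subtracting baseflow gives direct-runoff ordinates: 0.0, 14.5, 52.3, 41.6, 33.1, 26.3, 54.9, 28.3, 0.0 m³/s.
The maximum is 54.9 m³/s, occurring at the reading for t = 6 h.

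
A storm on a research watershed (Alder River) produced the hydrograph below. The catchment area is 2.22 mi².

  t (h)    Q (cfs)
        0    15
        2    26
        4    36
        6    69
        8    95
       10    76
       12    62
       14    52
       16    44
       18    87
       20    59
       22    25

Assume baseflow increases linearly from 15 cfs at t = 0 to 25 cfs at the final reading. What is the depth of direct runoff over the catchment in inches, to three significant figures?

d ≈ 0.567 in

Direct runoff: 0.00, 10.09, 19.18, 51.27, 76.36, 56.45, 41.55, 30.64, 21.73, 63.82, 34.91, 0.00 cfs; ΣQ_DR = 406.0 cfs.
V = ΣQ_DR · Δt = 406.0 × 7200 s = 2.923 × 10^6 ft³.
Over A = 2.22 mi², depth = V / A = 0.567 in.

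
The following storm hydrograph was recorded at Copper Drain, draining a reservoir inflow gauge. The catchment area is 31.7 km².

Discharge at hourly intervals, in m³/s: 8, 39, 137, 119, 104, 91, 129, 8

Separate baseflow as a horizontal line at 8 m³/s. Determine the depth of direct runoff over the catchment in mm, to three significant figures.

Direct runoff: 0.0, 31.0, 129.0, 111.0, 96.0, 83.0, 121.0, 0.0 m³/s; ΣQ_DR = 571.0 m³/s.
V = ΣQ_DR · Δt = 571.0 × 3600 s = 2.056 × 10^6 m³.
Over A = 31.7 km², depth = V / A = 64.8 mm.

d ≈ 64.8 mm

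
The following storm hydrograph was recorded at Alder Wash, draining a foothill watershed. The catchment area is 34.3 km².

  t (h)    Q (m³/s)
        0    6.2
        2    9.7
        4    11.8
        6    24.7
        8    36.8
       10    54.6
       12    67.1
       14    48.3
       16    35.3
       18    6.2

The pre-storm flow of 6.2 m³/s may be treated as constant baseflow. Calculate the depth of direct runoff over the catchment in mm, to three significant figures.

Direct runoff: 0.0, 3.5, 5.6, 18.5, 30.6, 48.4, 60.9, 42.1, 29.1, 0.0 m³/s; ΣQ_DR = 238.7 m³/s.
V = ΣQ_DR · Δt = 238.7 × 7200 s = 1.719 × 10^6 m³.
Over A = 34.3 km², depth = V / A = 50.1 mm.

d ≈ 50.1 mm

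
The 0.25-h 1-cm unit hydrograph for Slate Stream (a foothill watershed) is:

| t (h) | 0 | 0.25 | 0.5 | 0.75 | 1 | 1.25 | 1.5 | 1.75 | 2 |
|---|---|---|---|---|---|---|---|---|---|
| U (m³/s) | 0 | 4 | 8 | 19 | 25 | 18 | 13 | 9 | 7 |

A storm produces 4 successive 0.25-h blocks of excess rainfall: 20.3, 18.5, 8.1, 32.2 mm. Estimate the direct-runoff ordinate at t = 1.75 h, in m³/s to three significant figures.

Q ≈ 137 m³/s

By discrete convolution, Q_j = Σ (P_i / 10 mm) · U_{j−i}.
At t = 1.75 h (j=7): Q = (20.3/10)·9 + (18.5/10)·13 + (8.1/10)·18 + (32.2/10)·25 = 137 m³/s.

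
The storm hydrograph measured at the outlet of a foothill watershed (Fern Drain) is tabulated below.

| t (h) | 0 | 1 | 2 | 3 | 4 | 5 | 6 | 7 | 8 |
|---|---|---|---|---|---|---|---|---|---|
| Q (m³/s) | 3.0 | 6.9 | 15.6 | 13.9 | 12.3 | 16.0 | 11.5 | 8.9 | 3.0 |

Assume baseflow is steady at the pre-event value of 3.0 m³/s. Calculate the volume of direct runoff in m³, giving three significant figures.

Direct-runoff ordinates (Q − Q_b): 0.0, 3.9, 12.6, 10.9, 9.3, 13.0, 8.5, 5.9, 0.0 m³/s.
ΣQ_DR = 64.10 m³/s.
With Δt = 1 h = 3600 s, V = ΣQ_DR · Δt = 64.10 × 3600 = 2.31 × 10^5 m³.

V ≈ 2.31 × 10^5 m³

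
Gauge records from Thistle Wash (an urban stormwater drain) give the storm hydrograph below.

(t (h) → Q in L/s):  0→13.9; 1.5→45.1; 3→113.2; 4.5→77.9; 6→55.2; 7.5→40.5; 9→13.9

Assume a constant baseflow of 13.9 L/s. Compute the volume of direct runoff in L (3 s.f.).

V ≈ 1.42 × 10^6 L

Direct-runoff ordinates (Q − Q_b): 0.0, 31.2, 99.3, 64.0, 41.3, 26.6, 0.0 L/s.
ΣQ_DR = 262.4 L/s.
With Δt = 1.5 h = 5400 s, V = ΣQ_DR · Δt = 262.4 × 5400 = 1.42 × 10^6 L.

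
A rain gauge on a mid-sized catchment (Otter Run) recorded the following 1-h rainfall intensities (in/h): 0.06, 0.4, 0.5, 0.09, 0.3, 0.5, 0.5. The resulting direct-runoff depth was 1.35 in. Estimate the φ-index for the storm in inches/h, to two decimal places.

φ ≈ 0.17 in/h

Only the 5 blocks with intensity above φ contribute runoff: 0.4, 0.5, 0.3, 0.5, 0.5 in/h.
Σ(I−φ)·Δt = d  ⇒  (0.4+0.5+0.3+0.5+0.5 − 5φ)·1 = 1.35
φ = (2.200 − 1.35/1) / 5 = 0.17 in/h.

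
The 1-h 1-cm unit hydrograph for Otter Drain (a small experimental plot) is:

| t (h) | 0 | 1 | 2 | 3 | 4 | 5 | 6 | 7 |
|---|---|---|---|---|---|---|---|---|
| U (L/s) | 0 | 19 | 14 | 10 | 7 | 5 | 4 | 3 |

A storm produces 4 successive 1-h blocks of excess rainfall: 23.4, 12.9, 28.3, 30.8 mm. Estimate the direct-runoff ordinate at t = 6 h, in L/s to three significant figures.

By discrete convolution, Q_j = Σ (P_i / 10 mm) · U_{j−i}.
At t = 6 h (j=6): Q = (23.4/10)·4 + (12.9/10)·5 + (28.3/10)·7 + (30.8/10)·10 = 66.4 L/s.

Q ≈ 66.4 L/s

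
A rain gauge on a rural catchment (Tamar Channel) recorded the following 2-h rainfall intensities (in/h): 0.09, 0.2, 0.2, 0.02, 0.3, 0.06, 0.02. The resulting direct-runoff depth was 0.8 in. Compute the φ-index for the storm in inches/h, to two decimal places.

Only the 3 blocks with intensity above φ contribute runoff: 0.2, 0.2, 0.3 in/h.
Σ(I−φ)·Δt = d  ⇒  (0.2+0.2+0.3 − 3φ)·2 = 0.8
φ = (0.7000 − 0.8/2) / 3 = 0.10 in/h.

φ ≈ 0.10 in/h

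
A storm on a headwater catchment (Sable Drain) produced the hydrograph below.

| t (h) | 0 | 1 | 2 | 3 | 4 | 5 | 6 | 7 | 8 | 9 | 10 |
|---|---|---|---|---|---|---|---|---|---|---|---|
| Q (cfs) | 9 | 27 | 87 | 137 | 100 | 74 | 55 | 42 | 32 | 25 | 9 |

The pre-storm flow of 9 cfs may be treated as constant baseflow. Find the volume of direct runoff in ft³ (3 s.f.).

Direct-runoff ordinates (Q − Q_b): 0.0, 18.0, 78.0, 128.0, 91.0, 65.0, 46.0, 33.0, 23.0, 16.0, 0.0 cfs.
ΣQ_DR = 498.0 cfs.
With Δt = 1 h = 3600 s, V = ΣQ_DR · Δt = 498.0 × 3600 = 1.79 × 10^6 ft³.

V ≈ 1.79 × 10^6 ft³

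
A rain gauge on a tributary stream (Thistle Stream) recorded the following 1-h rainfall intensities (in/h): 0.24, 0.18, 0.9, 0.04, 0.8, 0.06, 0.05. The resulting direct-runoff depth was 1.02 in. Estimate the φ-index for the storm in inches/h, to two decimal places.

Only the 2 blocks with intensity above φ contribute runoff: 0.9, 0.8 in/h.
Σ(I−φ)·Δt = d  ⇒  (0.9+0.8 − 2φ)·1 = 1.02
φ = (1.700 − 1.02/1) / 2 = 0.34 in/h.

φ ≈ 0.34 in/h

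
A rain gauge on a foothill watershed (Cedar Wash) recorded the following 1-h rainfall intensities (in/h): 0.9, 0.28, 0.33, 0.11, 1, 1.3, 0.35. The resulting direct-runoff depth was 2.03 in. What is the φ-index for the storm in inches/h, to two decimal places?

Only the 3 blocks with intensity above φ contribute runoff: 0.9, 1, 1.3 in/h.
Σ(I−φ)·Δt = d  ⇒  (0.9+1+1.3 − 3φ)·1 = 2.03
φ = (3.200 − 2.03/1) / 3 = 0.39 in/h.

φ ≈ 0.39 in/h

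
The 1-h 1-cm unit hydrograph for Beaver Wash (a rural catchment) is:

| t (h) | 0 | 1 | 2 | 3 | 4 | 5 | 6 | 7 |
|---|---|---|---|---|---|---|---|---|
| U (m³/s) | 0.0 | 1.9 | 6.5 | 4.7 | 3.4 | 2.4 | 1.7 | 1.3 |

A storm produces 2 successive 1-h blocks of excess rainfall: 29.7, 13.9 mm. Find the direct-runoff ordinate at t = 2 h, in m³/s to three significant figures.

Q ≈ 21.9 m³/s

By discrete convolution, Q_j = Σ (P_i / 10 mm) · U_{j−i}.
At t = 2 h (j=2): Q = (29.7/10)·6.5 + (13.9/10)·1.9 = 21.9 m³/s.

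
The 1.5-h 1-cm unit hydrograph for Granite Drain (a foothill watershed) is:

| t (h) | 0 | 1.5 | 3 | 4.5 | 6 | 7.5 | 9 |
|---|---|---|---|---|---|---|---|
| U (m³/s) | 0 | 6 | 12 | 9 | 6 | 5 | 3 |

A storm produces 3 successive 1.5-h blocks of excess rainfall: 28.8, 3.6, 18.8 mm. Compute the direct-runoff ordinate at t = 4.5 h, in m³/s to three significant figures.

Q ≈ 41.5 m³/s

By discrete convolution, Q_j = Σ (P_i / 10 mm) · U_{j−i}.
At t = 4.5 h (j=3): Q = (28.8/10)·9 + (3.6/10)·12 + (18.8/10)·6 = 41.5 m³/s.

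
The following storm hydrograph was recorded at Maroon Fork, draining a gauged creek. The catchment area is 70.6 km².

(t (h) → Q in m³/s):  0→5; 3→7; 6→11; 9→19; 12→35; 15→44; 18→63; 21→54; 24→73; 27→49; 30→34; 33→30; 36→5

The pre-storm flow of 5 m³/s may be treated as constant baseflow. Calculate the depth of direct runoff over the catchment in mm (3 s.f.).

Direct runoff: 0.0, 2.0, 6.0, 14.0, 30.0, 39.0, 58.0, 49.0, 68.0, 44.0, 29.0, 25.0, 0.0 m³/s; ΣQ_DR = 364.0 m³/s.
V = ΣQ_DR · Δt = 364.0 × 10800 s = 3.931 × 10^6 m³.
Over A = 70.6 km², depth = V / A = 55.7 mm.

d ≈ 55.7 mm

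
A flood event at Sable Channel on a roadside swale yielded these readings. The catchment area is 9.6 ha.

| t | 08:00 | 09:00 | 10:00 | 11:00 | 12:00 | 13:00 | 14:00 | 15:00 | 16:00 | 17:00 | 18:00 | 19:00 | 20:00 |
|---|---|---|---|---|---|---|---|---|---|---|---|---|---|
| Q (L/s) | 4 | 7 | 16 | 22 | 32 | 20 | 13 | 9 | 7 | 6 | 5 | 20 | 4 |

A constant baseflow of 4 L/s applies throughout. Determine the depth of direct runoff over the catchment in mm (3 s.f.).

d ≈ 4.24 mm

Direct runoff: 0.0, 3.0, 12.0, 18.0, 28.0, 16.0, 9.0, 5.0, 3.0, 2.0, 1.0, 16.0, 0.0 L/s; ΣQ_DR = 113.0 L/s.
V = ΣQ_DR · Δt = 113.0 × 3600 s = 4.068 × 10^5 L.
Over A = 9.6 ha, depth = V / A = 4.24 mm.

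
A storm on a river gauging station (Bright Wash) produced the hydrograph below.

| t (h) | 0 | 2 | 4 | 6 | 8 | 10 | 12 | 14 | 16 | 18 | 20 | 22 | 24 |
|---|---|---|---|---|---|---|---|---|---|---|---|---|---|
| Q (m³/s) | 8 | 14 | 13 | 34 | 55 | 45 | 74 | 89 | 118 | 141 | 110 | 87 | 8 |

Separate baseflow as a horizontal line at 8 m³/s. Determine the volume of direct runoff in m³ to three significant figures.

Direct-runoff ordinates (Q − Q_b): 0.0, 6.0, 5.0, 26.0, 47.0, 37.0, 66.0, 81.0, 110.0, 133.0, 102.0, 79.0, 0.0 m³/s.
ΣQ_DR = 692.0 m³/s.
With Δt = 2 h = 7200 s, V = ΣQ_DR · Δt = 692.0 × 7200 = 4.98 × 10^6 m³.

V ≈ 4.98 × 10^6 m³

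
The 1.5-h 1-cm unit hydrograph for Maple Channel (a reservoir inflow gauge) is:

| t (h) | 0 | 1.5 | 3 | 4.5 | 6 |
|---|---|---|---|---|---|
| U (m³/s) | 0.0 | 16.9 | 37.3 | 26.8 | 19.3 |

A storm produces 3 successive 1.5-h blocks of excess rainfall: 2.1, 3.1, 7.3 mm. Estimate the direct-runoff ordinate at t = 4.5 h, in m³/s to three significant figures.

Q ≈ 29.5 m³/s

By discrete convolution, Q_j = Σ (P_i / 10 mm) · U_{j−i}.
At t = 4.5 h (j=3): Q = (2.1/10)·26.8 + (3.1/10)·37.3 + (7.3/10)·16.9 = 29.5 m³/s.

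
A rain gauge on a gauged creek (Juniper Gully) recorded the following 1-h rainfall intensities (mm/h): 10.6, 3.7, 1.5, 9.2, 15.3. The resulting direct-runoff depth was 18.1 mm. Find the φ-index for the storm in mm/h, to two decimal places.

φ ≈ 5.67 mm/h

Only the 3 blocks with intensity above φ contribute runoff: 10.6, 9.2, 15.3 mm/h.
Σ(I−φ)·Δt = d  ⇒  (10.6+9.2+15.3 − 3φ)·1 = 18.1
φ = (35.10 − 18.1/1) / 3 = 5.67 mm/h.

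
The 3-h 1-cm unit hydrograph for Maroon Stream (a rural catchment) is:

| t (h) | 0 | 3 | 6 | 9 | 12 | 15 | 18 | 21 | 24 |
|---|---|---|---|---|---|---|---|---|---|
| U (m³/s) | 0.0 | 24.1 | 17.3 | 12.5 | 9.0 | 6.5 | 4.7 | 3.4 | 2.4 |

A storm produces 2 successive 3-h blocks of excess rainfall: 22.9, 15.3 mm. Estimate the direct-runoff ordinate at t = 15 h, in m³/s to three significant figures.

Q ≈ 28.7 m³/s

By discrete convolution, Q_j = Σ (P_i / 10 mm) · U_{j−i}.
At t = 15 h (j=5): Q = (22.9/10)·6.5 + (15.3/10)·9.0 = 28.7 m³/s.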